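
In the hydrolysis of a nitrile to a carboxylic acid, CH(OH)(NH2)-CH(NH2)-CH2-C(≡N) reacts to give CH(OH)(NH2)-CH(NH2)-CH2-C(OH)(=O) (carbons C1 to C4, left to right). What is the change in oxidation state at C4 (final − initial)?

0

Before: C4 has 1 bond to C, 3 bonds to N → oxidation state +3.
After: C4 has 1 bond to C, 3 bonds to O → oxidation state +3.
Δ = +3 − (+3) = 0, so no net redox change at C4.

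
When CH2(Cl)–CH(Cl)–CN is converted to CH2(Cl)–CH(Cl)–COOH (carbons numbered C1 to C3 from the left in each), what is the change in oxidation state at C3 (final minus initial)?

0

Before: C3 has 1 bond to C, 3 bonds to N → oxidation state +3.
After: C3 has 1 bond to C, 3 bonds to O → oxidation state +3.
Δ = +3 − (+3) = 0, so no net redox change at C3.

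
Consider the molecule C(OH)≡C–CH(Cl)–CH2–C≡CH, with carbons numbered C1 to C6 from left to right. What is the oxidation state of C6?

Count +1 for every bond to an atom more electronegative than carbon and −1 for every bond to one less electronegative; C–C bonds are 0.
C6 has a triple bond to C (3×0 = 0), one bond to H (-1).
Oxidation state = 0 − 1 = -1.

-1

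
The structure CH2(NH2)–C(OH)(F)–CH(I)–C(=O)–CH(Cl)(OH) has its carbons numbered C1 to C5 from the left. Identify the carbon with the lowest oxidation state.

C1

Tallying each carbon's bonds:
C1: 1C, 2H, 1N → 0 − 2 + 1 = -1
C2: 2C, 1O, 1F → 0 + 1 + 1 = +2
C3: 2C, 1H, 1I → 0 − 1 + 1 = 0
C4: 2C, 2O → 0 + 2 = +2
C5: 1C, 1H, 1O, 1Cl → 0 − 1 + 1 + 1 = +1
The most reduced carbon is C1 at -1.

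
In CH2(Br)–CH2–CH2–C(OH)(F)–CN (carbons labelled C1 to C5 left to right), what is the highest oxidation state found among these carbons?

+3

Tallying each carbon's bonds:
C1: 1C, 2H, 1Br → 0 − 2 + 1 = -1
C2: 2C, 2H → 0 − 2 = -2
C3: 2C, 2H → 0 − 2 = -2
C4: 2C, 1O, 1F → 0 + 1 + 1 = +2
C5: 1C, 3N → 0 + 3 = +3
The highest value is +3.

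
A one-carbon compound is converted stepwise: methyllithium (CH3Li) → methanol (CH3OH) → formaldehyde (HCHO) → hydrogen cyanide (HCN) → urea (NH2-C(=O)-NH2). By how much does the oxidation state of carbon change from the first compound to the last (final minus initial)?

Carbon oxidation states along the series — methyllithium: -4, methanol: -2, formaldehyde: 0, hydrogen cyanide: +2, urea: +4.
Net change = +4 − (-4) = +8.

+8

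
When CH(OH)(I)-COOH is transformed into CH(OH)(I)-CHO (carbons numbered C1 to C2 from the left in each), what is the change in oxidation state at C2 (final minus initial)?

Before: C2 has 1 bond to C, 3 bonds to O → oxidation state +3.
After: C2 has 1 bond to C, 1 bond to H, 2 bonds to O → oxidation state +1.
Δ = +1 − (+3) = -2, so this is a reduction at C2.

-2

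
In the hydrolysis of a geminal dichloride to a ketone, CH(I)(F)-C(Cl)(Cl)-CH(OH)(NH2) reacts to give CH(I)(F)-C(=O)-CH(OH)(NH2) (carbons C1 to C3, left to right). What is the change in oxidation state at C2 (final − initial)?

Before: C2 has 2 bonds to C, 2 bonds to Cl → oxidation state +2.
After: C2 has 2 bonds to C, 2 bonds to O → oxidation state +2.
Δ = +2 − (+2) = 0, so no net redox change at C2.

0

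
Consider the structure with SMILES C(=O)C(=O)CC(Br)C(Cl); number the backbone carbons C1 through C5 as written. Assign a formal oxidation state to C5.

-1

C5 has one bond to C (0), one bond to H (-1), one bond to Cl (+1), one bond to H (-1).
Oxidation state = 0 − 1 + 1 − 1 = -1.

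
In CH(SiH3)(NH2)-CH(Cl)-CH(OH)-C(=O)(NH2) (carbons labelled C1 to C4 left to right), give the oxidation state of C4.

+3

Each bond to a more electronegative atom (O, N, halogen) counts +1, each bond to a less electronegative atom (H, metal, B, Si) counts −1, and each C–C bond counts 0.
C4 has one bond to C (0), a double bond to O (2×+1 = +2), one bond to N (+1).
Oxidation state = 0 + 2 + 1 = +3.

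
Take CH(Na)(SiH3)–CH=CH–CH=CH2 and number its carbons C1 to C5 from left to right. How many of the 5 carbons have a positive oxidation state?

0

Tallying each carbon's bonds:
C1: 1C, 1H, 1Na, 1Si → 0 − 1 − 1 − 1 = -3
C2: 3C, 1H → 0 − 1 = -1
C3: 3C, 1H → 0 − 1 = -1
C4: 3C, 1H → 0 − 1 = -1
C5: 2C, 2H → 0 − 2 = -2
0 carbons meet the condition.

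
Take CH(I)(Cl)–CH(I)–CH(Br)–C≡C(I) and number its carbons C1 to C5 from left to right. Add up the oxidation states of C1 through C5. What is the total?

+2

Assign +1 per bond to O/N/halogen, −1 per bond to H or an electropositive element, and 0 per bond to carbon. Tallying each carbon:
C1: 1C, 1H, 1Cl, 1I → 0 − 1 + 1 + 1 = +1
C2: 2C, 1H, 1I → 0 − 1 + 1 = 0
C3: 2C, 1H, 1Br → 0 − 1 + 1 = 0
C4: 4C → 0 = 0
C5: 3C, 1I → 0 + 1 = +1
Sum = +1 + 0 + 0 + 0 + 1 = +2.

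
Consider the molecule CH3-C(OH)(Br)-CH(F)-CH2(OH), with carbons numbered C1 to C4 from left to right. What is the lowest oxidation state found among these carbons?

Bonds to more-electronegative neighbours contribute +1 each, bonds to H or metals contribute −1 each, and C–C bonds contribute 0. Tallying each carbon:
C1: 1C, 3H → 0 − 3 = -3
C2: 2C, 1O, 1Br → 0 + 1 + 1 = +2
C3: 2C, 1H, 1F → 0 − 1 + 1 = 0
C4: 1C, 2H, 1O → 0 − 2 + 1 = -1
The lowest value is -3.

-3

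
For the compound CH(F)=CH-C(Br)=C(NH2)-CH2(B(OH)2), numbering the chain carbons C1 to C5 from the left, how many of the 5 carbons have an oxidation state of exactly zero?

Tallying each carbon's bonds:
C1: 2C, 1H, 1F → 0 − 1 + 1 = 0
C2: 3C, 1H → 0 − 1 = -1
C3: 3C, 1Br → 0 + 1 = +1
C4: 3C, 1N → 0 + 1 = +1
C5: 1C, 2H, 1B → 0 − 2 − 1 = -3
1 carbon (C1) meets the condition.

1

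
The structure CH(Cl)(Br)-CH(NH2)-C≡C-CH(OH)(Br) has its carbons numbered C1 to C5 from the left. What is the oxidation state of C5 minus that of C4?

+1

C5: 1C, 1H, 1O, 1Br → 0 − 1 + 1 + 1 = +1
C4: 4C → 0 = 0
Difference: +1 − (0) = +1.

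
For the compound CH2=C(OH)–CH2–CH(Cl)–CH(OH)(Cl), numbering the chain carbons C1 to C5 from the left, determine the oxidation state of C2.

+1

Bonds to more-electronegative neighbours contribute +1 each, bonds to H or metals contribute −1 each, and C–C bonds contribute 0.
C2 has a double bond to C (2×0 = 0), one bond to C (0), one bond to O (+1).
Oxidation state = 0 + 0 + 1 = +1.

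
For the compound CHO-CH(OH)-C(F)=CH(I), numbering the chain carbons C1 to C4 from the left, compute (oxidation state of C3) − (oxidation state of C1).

0

C3: 3C, 1F → 0 + 1 = +1
C1: 1C, 1H, 2O → 0 − 1 + 2 = +1
Difference: +1 − (+1) = 0.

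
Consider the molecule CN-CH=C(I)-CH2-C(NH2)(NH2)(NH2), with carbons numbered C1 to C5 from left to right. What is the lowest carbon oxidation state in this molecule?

Bonds to more-electronegative neighbours contribute +1 each, bonds to H or metals contribute −1 each, and C–C bonds contribute 0. Tallying each carbon:
C1: 1C, 3N → 0 + 3 = +3
C2: 3C, 1H → 0 − 1 = -1
C3: 3C, 1I → 0 + 1 = +1
C4: 2C, 2H → 0 − 2 = -2
C5: 1C, 3N → 0 + 3 = +3
The lowest value is -2.

-2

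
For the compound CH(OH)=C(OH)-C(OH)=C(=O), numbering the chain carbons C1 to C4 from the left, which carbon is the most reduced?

Tallying each carbon's bonds:
C1: 2C, 1H, 1O → 0 − 1 + 1 = 0
C2: 3C, 1O → 0 + 1 = +1
C3: 3C, 1O → 0 + 1 = +1
C4: 2C, 2O → 0 + 2 = +2
The most reduced carbon is C1 at 0.

C1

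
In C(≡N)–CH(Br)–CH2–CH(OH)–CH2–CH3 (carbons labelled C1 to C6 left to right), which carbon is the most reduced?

C6

Each bond to a more electronegative atom (O, N, halogen) counts +1, each bond to a less electronegative atom (H, metal, B, Si) counts −1, and each C–C bond counts 0. Tallying each carbon:
C1: 1C, 3N → 0 + 3 = +3
C2: 2C, 1H, 1Br → 0 − 1 + 1 = 0
C3: 2C, 2H → 0 − 2 = -2
C4: 2C, 1H, 1O → 0 − 1 + 1 = 0
C5: 2C, 2H → 0 − 2 = -2
C6: 1C, 3H → 0 − 3 = -3
The most reduced carbon is C6 at -3.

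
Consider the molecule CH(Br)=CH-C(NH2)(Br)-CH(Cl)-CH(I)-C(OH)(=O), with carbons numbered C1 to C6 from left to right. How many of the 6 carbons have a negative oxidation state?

Tallying each carbon's bonds:
C1: 2C, 1H, 1Br → 0 − 1 + 1 = 0
C2: 3C, 1H → 0 − 1 = -1
C3: 2C, 1N, 1Br → 0 + 1 + 1 = +2
C4: 2C, 1H, 1Cl → 0 − 1 + 1 = 0
C5: 2C, 1H, 1I → 0 − 1 + 1 = 0
C6: 1C, 3O → 0 + 3 = +3
1 carbon (C2) meets the condition.

1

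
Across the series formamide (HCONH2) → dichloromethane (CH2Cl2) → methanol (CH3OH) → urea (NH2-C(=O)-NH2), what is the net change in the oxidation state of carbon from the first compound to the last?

Carbon oxidation states along the series — formamide: +2, dichloromethane: 0, methanol: -2, urea: +4.
Net change = +4 − (+2) = +2.

+2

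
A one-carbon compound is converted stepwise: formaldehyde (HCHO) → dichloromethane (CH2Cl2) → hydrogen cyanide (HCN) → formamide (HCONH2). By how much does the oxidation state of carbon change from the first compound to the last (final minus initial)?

+2

Carbon oxidation states along the series — formaldehyde: 0, dichloromethane: 0, hydrogen cyanide: +2, formamide: +2.
Net change = +2 − (0) = +2.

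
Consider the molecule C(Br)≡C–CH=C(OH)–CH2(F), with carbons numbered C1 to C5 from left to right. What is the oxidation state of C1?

Bonds to more-electronegative neighbours contribute +1 each, bonds to H or metals contribute −1 each, and C–C bonds contribute 0.
C1 has a triple bond to C (3×0 = 0), one bond to Br (+1).
Oxidation state = 0 + 1 = +1.

+1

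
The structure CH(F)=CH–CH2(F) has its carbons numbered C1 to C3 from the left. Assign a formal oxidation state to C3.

-1

Each bond to a more electronegative atom (O, N, halogen) counts +1, each bond to a less electronegative atom (H, metal, B, Si) counts −1, and each C–C bond counts 0.
C3 has one bond to C (0), one bond to H (-1), one bond to H (-1), one bond to F (+1).
Oxidation state = 0 − 1 − 1 + 1 = -1.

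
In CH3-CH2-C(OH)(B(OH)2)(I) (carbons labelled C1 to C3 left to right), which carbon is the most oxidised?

Tallying each carbon's bonds:
C1: 1C, 3H → 0 − 3 = -3
C2: 2C, 2H → 0 − 2 = -2
C3: 1C, 1O, 1I, 1B → 0 + 1 + 1 − 1 = +1
The most oxidised carbon is C3 at +1.

C3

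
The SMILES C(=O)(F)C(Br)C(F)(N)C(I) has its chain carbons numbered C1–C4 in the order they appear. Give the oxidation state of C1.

C1 has one bond to C (0), a double bond to O (2×+1 = +2), one bond to F (+1).
Oxidation state = 0 + 2 + 1 = +3.

+3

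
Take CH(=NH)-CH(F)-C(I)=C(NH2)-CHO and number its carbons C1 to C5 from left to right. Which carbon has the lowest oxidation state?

Each bond to a more electronegative atom (O, N, halogen) counts +1, each bond to a less electronegative atom (H, metal, B, Si) counts −1, and each C–C bond counts 0. Tallying each carbon:
C1: 1C, 1H, 2N → 0 − 1 + 2 = +1
C2: 2C, 1H, 1F → 0 − 1 + 1 = 0
C3: 3C, 1I → 0 + 1 = +1
C4: 3C, 1N → 0 + 1 = +1
C5: 1C, 1H, 2O → 0 − 1 + 2 = +1
The most reduced carbon is C2 at 0.

C2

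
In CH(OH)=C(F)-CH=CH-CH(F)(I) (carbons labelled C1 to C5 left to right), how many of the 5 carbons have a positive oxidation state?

Assign +1 per bond to O/N/halogen, −1 per bond to H or an electropositive element, and 0 per bond to carbon. Tallying each carbon:
C1: 2C, 1H, 1O → 0 − 1 + 1 = 0
C2: 3C, 1F → 0 + 1 = +1
C3: 3C, 1H → 0 − 1 = -1
C4: 3C, 1H → 0 − 1 = -1
C5: 1C, 1H, 1F, 1I → 0 − 1 + 1 + 1 = +1
2 carbons (C2, C5) meet the condition.

2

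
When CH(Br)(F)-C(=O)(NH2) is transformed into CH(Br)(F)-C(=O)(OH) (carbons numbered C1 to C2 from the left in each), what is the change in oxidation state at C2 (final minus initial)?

0

Before: C2 has 1 bond to C, 2 bonds to O, 1 bond to N → oxidation state +3.
After: C2 has 1 bond to C, 3 bonds to O → oxidation state +3.
Δ = +3 − (+3) = 0, so no net redox change at C2.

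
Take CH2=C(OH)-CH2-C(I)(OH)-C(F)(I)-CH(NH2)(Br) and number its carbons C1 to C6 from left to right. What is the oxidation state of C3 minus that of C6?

C3: 2C, 2H → 0 − 2 = -2
C6: 1C, 1H, 1N, 1Br → 0 − 1 + 1 + 1 = +1
Difference: -2 − (+1) = -3.

-3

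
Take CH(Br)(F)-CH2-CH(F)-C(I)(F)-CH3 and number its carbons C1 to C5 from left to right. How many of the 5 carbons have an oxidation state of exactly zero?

Assign +1 per bond to O/N/halogen, −1 per bond to H or an electropositive element, and 0 per bond to carbon. Tallying each carbon:
C1: 1C, 1H, 1F, 1Br → 0 − 1 + 1 + 1 = +1
C2: 2C, 2H → 0 − 2 = -2
C3: 2C, 1H, 1F → 0 − 1 + 1 = 0
C4: 2C, 1F, 1I → 0 + 1 + 1 = +2
C5: 1C, 3H → 0 − 3 = -3
1 carbon (C3) meets the condition.

1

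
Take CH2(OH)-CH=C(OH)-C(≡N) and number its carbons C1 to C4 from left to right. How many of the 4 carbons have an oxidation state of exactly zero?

0

Tallying each carbon's bonds:
C1: 1C, 2H, 1O → 0 − 2 + 1 = -1
C2: 3C, 1H → 0 − 1 = -1
C3: 3C, 1O → 0 + 1 = +1
C4: 1C, 3N → 0 + 3 = +3
0 carbons meet the condition.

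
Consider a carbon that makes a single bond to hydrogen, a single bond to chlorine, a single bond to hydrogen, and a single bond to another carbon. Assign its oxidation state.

-1

Count +1 for every bond to an atom more electronegative than carbon and −1 for every bond to one less electronegative; C–C bonds are 0.
The carbon has one bond to C (0), one bond to H (-1), one bond to Cl (+1), one bond to H (-1).
Oxidation state = 0 − 1 + 1 − 1 = -1.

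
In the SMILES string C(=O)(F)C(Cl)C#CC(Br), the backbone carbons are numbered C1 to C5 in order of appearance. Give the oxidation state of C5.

-1

C5 has one bond to C (0), one bond to Br (+1), one bond to H (-1), one bond to H (-1).
Oxidation state = 0 + 1 − 1 − 1 = -1.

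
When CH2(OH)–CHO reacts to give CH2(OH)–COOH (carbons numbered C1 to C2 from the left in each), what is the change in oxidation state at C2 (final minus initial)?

Before: C2 has 1 bond to C, 1 bond to H, 2 bonds to O → oxidation state +1.
After: C2 has 1 bond to C, 3 bonds to O → oxidation state +3.
Δ = +3 − (+1) = +2, so this is an oxidation at C2.

+2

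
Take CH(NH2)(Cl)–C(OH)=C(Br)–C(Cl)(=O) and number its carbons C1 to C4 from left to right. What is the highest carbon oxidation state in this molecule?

+3

Tallying each carbon's bonds:
C1: 1C, 1H, 1N, 1Cl → 0 − 1 + 1 + 1 = +1
C2: 3C, 1O → 0 + 1 = +1
C3: 3C, 1Br → 0 + 1 = +1
C4: 1C, 2O, 1Cl → 0 + 2 + 1 = +3
The highest value is +3.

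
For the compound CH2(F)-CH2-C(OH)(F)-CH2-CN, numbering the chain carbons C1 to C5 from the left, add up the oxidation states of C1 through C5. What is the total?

0

Bonds to more-electronegative neighbours contribute +1 each, bonds to H or metals contribute −1 each, and C–C bonds contribute 0. Tallying each carbon:
C1: 1C, 2H, 1F → 0 − 2 + 1 = -1
C2: 2C, 2H → 0 − 2 = -2
C3: 2C, 1O, 1F → 0 + 1 + 1 = +2
C4: 2C, 2H → 0 − 2 = -2
C5: 1C, 3N → 0 + 3 = +3
Sum = -1 − 2 + 2 − 2 + 3 = 0.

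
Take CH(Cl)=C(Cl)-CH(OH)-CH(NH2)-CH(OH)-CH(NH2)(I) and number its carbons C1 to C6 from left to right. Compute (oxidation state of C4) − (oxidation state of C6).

-1

C4: 2C, 1H, 1N → 0 − 1 + 1 = 0
C6: 1C, 1H, 1N, 1I → 0 − 1 + 1 + 1 = +1
Difference: 0 − (+1) = -1.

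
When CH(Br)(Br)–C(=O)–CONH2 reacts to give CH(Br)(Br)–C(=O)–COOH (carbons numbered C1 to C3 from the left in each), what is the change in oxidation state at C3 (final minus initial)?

0

Before: C3 has 1 bond to C, 2 bonds to O, 1 bond to N → oxidation state +3.
After: C3 has 1 bond to C, 3 bonds to O → oxidation state +3.
Δ = +3 − (+3) = 0, so no net redox change at C3.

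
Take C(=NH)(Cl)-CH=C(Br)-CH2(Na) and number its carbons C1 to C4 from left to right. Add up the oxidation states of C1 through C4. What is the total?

0

Tallying each carbon's bonds:
C1: 1C, 2N, 1Cl → 0 + 2 + 1 = +3
C2: 3C, 1H → 0 − 1 = -1
C3: 3C, 1Br → 0 + 1 = +1
C4: 1C, 2H, 1Na → 0 − 2 − 1 = -3
Sum = +3 − 1 + 1 − 3 = 0.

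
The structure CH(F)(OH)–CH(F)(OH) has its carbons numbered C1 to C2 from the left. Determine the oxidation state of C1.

+1

Bonds to more-electronegative neighbours contribute +1 each, bonds to H or metals contribute −1 each, and C–C bonds contribute 0.
C1 has one bond to C (0), one bond to F (+1), one bond to H (-1), one bond to O (+1).
Oxidation state = 0 + 1 − 1 + 1 = +1.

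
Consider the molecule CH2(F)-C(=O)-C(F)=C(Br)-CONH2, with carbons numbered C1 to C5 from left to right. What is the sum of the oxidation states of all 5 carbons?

+6

Tallying each carbon's bonds:
C1: 1C, 2H, 1F → 0 − 2 + 1 = -1
C2: 2C, 2O → 0 + 2 = +2
C3: 3C, 1F → 0 + 1 = +1
C4: 3C, 1Br → 0 + 1 = +1
C5: 1C, 2O, 1N → 0 + 2 + 1 = +3
Sum = -1 + 2 + 1 + 1 + 3 = +6.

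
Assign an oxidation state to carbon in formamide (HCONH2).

Bonds to more-electronegative neighbours contribute +1 each, bonds to H or metals contribute −1 each, and C–C bonds contribute 0.
The carbon has one bond to H (-1), a double bond to O (2×+1 = +2), one bond to N (+1).
Oxidation state = -1 + 2 + 1 = +2.

+2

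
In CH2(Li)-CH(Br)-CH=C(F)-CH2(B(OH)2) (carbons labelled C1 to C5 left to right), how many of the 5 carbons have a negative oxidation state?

Tallying each carbon's bonds:
C1: 1C, 2H, 1Li → 0 − 2 − 1 = -3
C2: 2C, 1H, 1Br → 0 − 1 + 1 = 0
C3: 3C, 1H → 0 − 1 = -1
C4: 3C, 1F → 0 + 1 = +1
C5: 1C, 2H, 1B → 0 − 2 − 1 = -3
3 carbons (C1, C3, C5) meet the condition.

3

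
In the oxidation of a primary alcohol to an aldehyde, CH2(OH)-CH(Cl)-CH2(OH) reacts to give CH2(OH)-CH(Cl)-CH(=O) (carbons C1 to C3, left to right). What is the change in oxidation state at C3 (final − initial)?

Before: C3 has 1 bond to C, 2 bonds to H, 1 bond to O → oxidation state -1.
After: C3 has 1 bond to C, 1 bond to H, 2 bonds to O → oxidation state +1.
Δ = +1 − (-1) = +2, so this is an oxidation at C3.

+2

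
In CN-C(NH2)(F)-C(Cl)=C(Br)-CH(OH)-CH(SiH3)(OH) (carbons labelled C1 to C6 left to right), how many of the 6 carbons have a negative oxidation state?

1

Tallying each carbon's bonds:
C1: 1C, 3N → 0 + 3 = +3
C2: 2C, 1N, 1F → 0 + 1 + 1 = +2
C3: 3C, 1Cl → 0 + 1 = +1
C4: 3C, 1Br → 0 + 1 = +1
C5: 2C, 1H, 1O → 0 − 1 + 1 = 0
C6: 1C, 1H, 1O, 1Si → 0 − 1 + 1 − 1 = -1
1 carbon (C6) meets the condition.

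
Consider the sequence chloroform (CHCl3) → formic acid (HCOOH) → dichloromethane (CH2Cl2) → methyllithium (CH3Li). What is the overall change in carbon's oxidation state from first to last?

-6

Carbon oxidation states along the series — chloroform: +2, formic acid: +2, dichloromethane: 0, methyllithium: -4.
Net change = -4 − (+2) = -6.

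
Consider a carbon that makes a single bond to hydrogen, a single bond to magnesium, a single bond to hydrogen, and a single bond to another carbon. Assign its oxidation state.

The carbon has one bond to C (0), one bond to H (-1), one bond to H (-1), one bond to Mg (-1).
Oxidation state = 0 − 1 − 1 − 1 = -3.

-3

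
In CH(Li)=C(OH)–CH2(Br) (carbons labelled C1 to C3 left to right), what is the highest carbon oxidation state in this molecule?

+1

Each bond to a more electronegative atom (O, N, halogen) counts +1, each bond to a less electronegative atom (H, metal, B, Si) counts −1, and each C–C bond counts 0. Tallying each carbon:
C1: 2C, 1H, 1Li → 0 − 1 − 1 = -2
C2: 3C, 1O → 0 + 1 = +1
C3: 1C, 2H, 1Br → 0 − 2 + 1 = -1
The highest value is +1.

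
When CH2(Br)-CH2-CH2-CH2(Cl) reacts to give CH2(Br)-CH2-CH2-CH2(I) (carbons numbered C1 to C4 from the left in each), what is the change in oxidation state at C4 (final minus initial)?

Before: C4 has 1 bond to C, 2 bonds to H, 1 bond to Cl → oxidation state -1.
After: C4 has 1 bond to C, 2 bonds to H, 1 bond to I → oxidation state -1.
Δ = -1 − (-1) = 0, so no net redox change at C4.

0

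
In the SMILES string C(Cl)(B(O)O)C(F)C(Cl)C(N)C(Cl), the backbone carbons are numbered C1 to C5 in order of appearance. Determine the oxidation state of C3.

C3 has one bond to C (0), one bond to C (0), one bond to H (-1), one bond to Cl (+1).
Oxidation state = 0 + 0 − 1 + 1 = 0.

0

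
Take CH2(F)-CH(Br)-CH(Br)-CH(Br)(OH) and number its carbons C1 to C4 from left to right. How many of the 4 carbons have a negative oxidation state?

Tallying each carbon's bonds:
C1: 1C, 2H, 1F → 0 − 2 + 1 = -1
C2: 2C, 1H, 1Br → 0 − 1 + 1 = 0
C3: 2C, 1H, 1Br → 0 − 1 + 1 = 0
C4: 1C, 1H, 1O, 1Br → 0 − 1 + 1 + 1 = +1
1 carbon (C1) meets the condition.

1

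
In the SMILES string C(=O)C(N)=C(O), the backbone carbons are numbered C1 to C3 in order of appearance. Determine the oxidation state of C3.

0

C3 has a double bond to C (2×0 = 0), one bond to O (+1), one bond to H (-1).
Oxidation state = 0 + 1 − 1 = 0.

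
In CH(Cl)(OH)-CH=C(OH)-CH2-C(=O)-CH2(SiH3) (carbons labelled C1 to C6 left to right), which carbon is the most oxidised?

C5

Assign +1 per bond to O/N/halogen, −1 per bond to H or an electropositive element, and 0 per bond to carbon. Tallying each carbon:
C1: 1C, 1H, 1O, 1Cl → 0 − 1 + 1 + 1 = +1
C2: 3C, 1H → 0 − 1 = -1
C3: 3C, 1O → 0 + 1 = +1
C4: 2C, 2H → 0 − 2 = -2
C5: 2C, 2O → 0 + 2 = +2
C6: 1C, 2H, 1Si → 0 − 2 − 1 = -3
The most oxidised carbon is C5 at +2.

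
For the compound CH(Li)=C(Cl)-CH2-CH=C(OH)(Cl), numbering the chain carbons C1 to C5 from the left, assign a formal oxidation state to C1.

C1 has a double bond to C (2×0 = 0), one bond to H (-1), one bond to Li (-1).
Oxidation state = 0 − 1 − 1 = -2.

-2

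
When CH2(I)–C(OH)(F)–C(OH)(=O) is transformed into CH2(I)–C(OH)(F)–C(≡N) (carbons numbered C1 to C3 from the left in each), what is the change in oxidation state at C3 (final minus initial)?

Before: C3 has 1 bond to C, 3 bonds to O → oxidation state +3.
After: C3 has 1 bond to C, 3 bonds to N → oxidation state +3.
Δ = +3 − (+3) = 0, so no net redox change at C3.

0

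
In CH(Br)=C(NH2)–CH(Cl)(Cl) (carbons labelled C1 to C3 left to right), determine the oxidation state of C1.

C1 has a double bond to C (2×0 = 0), one bond to H (-1), one bond to Br (+1).
Oxidation state = 0 − 1 + 1 = 0.

0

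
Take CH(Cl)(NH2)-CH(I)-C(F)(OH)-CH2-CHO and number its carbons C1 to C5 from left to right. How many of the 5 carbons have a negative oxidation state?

Each bond to a more electronegative atom (O, N, halogen) counts +1, each bond to a less electronegative atom (H, metal, B, Si) counts −1, and each C–C bond counts 0. Tallying each carbon:
C1: 1C, 1H, 1N, 1Cl → 0 − 1 + 1 + 1 = +1
C2: 2C, 1H, 1I → 0 − 1 + 1 = 0
C3: 2C, 1O, 1F → 0 + 1 + 1 = +2
C4: 2C, 2H → 0 − 2 = -2
C5: 1C, 1H, 2O → 0 − 1 + 2 = +1
1 carbon (C4) meets the condition.

1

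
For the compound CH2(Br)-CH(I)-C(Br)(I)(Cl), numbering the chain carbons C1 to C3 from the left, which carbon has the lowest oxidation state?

Assign +1 per bond to O/N/halogen, −1 per bond to H or an electropositive element, and 0 per bond to carbon. Tallying each carbon:
C1: 1C, 2H, 1Br → 0 − 2 + 1 = -1
C2: 2C, 1H, 1I → 0 − 1 + 1 = 0
C3: 1C, 1Cl, 1Br, 1I → 0 + 1 + 1 + 1 = +3
The most reduced carbon is C1 at -1.

C1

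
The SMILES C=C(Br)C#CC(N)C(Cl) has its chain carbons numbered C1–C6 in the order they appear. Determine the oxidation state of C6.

-1

Bonds to more-electronegative neighbours contribute +1 each, bonds to H or metals contribute −1 each, and C–C bonds contribute 0.
C6 has one bond to C (0), one bond to H (-1), one bond to Cl (+1), one bond to H (-1).
Oxidation state = 0 − 1 + 1 − 1 = -1.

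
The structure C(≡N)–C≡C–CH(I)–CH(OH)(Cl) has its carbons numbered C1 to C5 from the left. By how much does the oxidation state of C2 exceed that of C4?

0

C2: 4C → 0 = 0
C4: 2C, 1H, 1I → 0 − 1 + 1 = 0
Difference: 0 − (0) = 0.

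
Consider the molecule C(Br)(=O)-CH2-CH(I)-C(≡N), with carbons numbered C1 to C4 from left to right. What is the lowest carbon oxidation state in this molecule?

-2

Each bond to a more electronegative atom (O, N, halogen) counts +1, each bond to a less electronegative atom (H, metal, B, Si) counts −1, and each C–C bond counts 0. Tallying each carbon:
C1: 1C, 2O, 1Br → 0 + 2 + 1 = +3
C2: 2C, 2H → 0 − 2 = -2
C3: 2C, 1H, 1I → 0 − 1 + 1 = 0
C4: 1C, 3N → 0 + 3 = +3
The lowest value is -2.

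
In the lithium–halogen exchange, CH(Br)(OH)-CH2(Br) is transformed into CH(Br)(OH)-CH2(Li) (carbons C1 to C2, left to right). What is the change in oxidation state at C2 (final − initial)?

Before: C2 has 1 bond to C, 2 bonds to H, 1 bond to Br → oxidation state -1.
After: C2 has 1 bond to C, 2 bonds to H, 1 bond to Li → oxidation state -3.
Δ = -3 − (-1) = -2, so this is a reduction at C2.

-2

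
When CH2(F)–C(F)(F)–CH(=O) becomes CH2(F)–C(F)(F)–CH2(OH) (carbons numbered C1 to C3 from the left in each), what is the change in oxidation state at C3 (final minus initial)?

-2

Before: C3 has 1 bond to C, 1 bond to H, 2 bonds to O → oxidation state +1.
After: C3 has 1 bond to C, 2 bonds to H, 1 bond to O → oxidation state -1.
Δ = -1 − (+1) = -2, so this is a reduction at C3.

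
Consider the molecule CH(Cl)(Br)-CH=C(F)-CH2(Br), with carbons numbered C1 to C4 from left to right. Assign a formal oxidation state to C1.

Bonds to more-electronegative neighbours contribute +1 each, bonds to H or metals contribute −1 each, and C–C bonds contribute 0.
C1 has one bond to C (0), one bond to H (-1), one bond to Cl (+1), one bond to Br (+1).
Oxidation state = 0 − 1 + 1 + 1 = +1.

+1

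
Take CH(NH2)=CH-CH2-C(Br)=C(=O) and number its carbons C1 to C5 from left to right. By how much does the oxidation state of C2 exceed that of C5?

C2: 3C, 1H → 0 − 1 = -1
C5: 2C, 2O → 0 + 2 = +2
Difference: -1 − (+2) = -3.

-3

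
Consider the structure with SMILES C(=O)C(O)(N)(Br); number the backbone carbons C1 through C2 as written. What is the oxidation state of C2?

+3

Count +1 for every bond to an atom more electronegative than carbon and −1 for every bond to one less electronegative; C–C bonds are 0.
C2 has one bond to C (0), one bond to O (+1), one bond to N (+1), one bond to Br (+1).
Oxidation state = 0 + 1 + 1 + 1 = +3.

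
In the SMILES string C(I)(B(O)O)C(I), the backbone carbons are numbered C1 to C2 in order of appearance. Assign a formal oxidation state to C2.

C2 has one bond to C (0), one bond to H (-1), one bond to I (+1), one bond to H (-1).
Oxidation state = 0 − 1 + 1 − 1 = -1.

-1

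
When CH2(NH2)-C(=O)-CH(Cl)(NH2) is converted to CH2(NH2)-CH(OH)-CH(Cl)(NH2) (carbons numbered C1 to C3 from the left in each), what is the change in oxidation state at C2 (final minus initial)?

-2

Before: C2 has 2 bonds to C, 2 bonds to O → oxidation state +2.
After: C2 has 2 bonds to C, 1 bond to H, 1 bond to O → oxidation state 0.
Δ = 0 − (+2) = -2, so this is a reduction at C2.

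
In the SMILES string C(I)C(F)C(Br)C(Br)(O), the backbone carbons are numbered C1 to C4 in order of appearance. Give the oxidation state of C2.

0

C2 has one bond to C (0), one bond to C (0), one bond to H (-1), one bond to F (+1).
Oxidation state = 0 + 0 − 1 + 1 = 0.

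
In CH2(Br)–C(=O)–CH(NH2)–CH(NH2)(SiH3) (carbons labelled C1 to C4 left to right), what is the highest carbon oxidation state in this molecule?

Each bond to a more electronegative atom (O, N, halogen) counts +1, each bond to a less electronegative atom (H, metal, B, Si) counts −1, and each C–C bond counts 0. Tallying each carbon:
C1: 1C, 2H, 1Br → 0 − 2 + 1 = -1
C2: 2C, 2O → 0 + 2 = +2
C3: 2C, 1H, 1N → 0 − 1 + 1 = 0
C4: 1C, 1H, 1N, 1Si → 0 − 1 + 1 − 1 = -1
The highest value is +2.

+2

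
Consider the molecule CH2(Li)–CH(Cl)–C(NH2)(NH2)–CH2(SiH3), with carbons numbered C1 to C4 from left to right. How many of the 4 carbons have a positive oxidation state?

Bonds to more-electronegative neighbours contribute +1 each, bonds to H or metals contribute −1 each, and C–C bonds contribute 0. Tallying each carbon:
C1: 1C, 2H, 1Li → 0 − 2 − 1 = -3
C2: 2C, 1H, 1Cl → 0 − 1 + 1 = 0
C3: 2C, 2N → 0 + 2 = +2
C4: 1C, 2H, 1Si → 0 − 2 − 1 = -3
1 carbon (C3) meets the condition.

1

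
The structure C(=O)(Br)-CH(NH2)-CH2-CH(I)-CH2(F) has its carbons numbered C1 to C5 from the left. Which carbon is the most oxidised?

Tallying each carbon's bonds:
C1: 1C, 2O, 1Br → 0 + 2 + 1 = +3
C2: 2C, 1H, 1N → 0 − 1 + 1 = 0
C3: 2C, 2H → 0 − 2 = -2
C4: 2C, 1H, 1I → 0 − 1 + 1 = 0
C5: 1C, 2H, 1F → 0 − 2 + 1 = -1
The most oxidised carbon is C1 at +3.

C1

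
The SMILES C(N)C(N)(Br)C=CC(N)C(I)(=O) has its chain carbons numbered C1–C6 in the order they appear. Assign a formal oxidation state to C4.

-1

Assign +1 per bond to O/N/halogen, −1 per bond to H or an electropositive element, and 0 per bond to carbon.
C4 has a double bond to C (2×0 = 0), one bond to C (0), one bond to H (-1).
Oxidation state = 0 + 0 − 1 = -1.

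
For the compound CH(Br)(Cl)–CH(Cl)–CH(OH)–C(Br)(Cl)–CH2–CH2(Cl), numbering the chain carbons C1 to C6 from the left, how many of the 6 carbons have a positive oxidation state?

2

Tallying each carbon's bonds:
C1: 1C, 1H, 1Cl, 1Br → 0 − 1 + 1 + 1 = +1
C2: 2C, 1H, 1Cl → 0 − 1 + 1 = 0
C3: 2C, 1H, 1O → 0 − 1 + 1 = 0
C4: 2C, 1Cl, 1Br → 0 + 1 + 1 = +2
C5: 2C, 2H → 0 − 2 = -2
C6: 1C, 2H, 1Cl → 0 − 2 + 1 = -1
2 carbons (C1, C4) meet the condition.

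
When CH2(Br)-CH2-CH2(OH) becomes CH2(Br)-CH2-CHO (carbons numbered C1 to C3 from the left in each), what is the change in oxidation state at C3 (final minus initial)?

Before: C3 has 1 bond to C, 2 bonds to H, 1 bond to O → oxidation state -1.
After: C3 has 1 bond to C, 1 bond to H, 2 bonds to O → oxidation state +1.
Δ = +1 − (-1) = +2, so this is an oxidation at C3.

+2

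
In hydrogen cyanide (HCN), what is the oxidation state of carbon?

Assign +1 per bond to O/N/halogen, −1 per bond to H or an electropositive element, and 0 per bond to carbon.
The carbon has one bond to H (-1), a triple bond to N (3×+1 = +3).
Oxidation state = -1 + 3 = +2.

+2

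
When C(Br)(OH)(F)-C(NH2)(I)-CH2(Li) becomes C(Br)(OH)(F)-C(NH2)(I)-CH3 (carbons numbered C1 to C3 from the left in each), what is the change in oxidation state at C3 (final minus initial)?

0

Before: C3 has 1 bond to C, 2 bonds to H, 1 bond to Li → oxidation state -3.
After: C3 has 1 bond to C, 3 bonds to H → oxidation state -3.
Δ = -3 − (-3) = 0, so no net redox change at C3.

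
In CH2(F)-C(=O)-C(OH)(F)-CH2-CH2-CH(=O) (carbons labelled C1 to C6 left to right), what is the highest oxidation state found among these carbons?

Bonds to more-electronegative neighbours contribute +1 each, bonds to H or metals contribute −1 each, and C–C bonds contribute 0. Tallying each carbon:
C1: 1C, 2H, 1F → 0 − 2 + 1 = -1
C2: 2C, 2O → 0 + 2 = +2
C3: 2C, 1O, 1F → 0 + 1 + 1 = +2
C4: 2C, 2H → 0 − 2 = -2
C5: 2C, 2H → 0 − 2 = -2
C6: 1C, 1H, 2O → 0 − 1 + 2 = +1
The highest value is +2.

+2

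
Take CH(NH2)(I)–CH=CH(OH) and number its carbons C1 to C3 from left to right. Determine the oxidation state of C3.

0

C3 has a double bond to C (2×0 = 0), one bond to O (+1), one bond to H (-1).
Oxidation state = 0 + 1 − 1 = 0.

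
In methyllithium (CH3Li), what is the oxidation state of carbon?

-4

Bonds to more-electronegative neighbours contribute +1 each, bonds to H or metals contribute −1 each, and C–C bonds contribute 0.
The carbon has one bond to H (-1), one bond to H (-1), one bond to H (-1), one bond to Li (-1).
Oxidation state = -1 − 1 − 1 − 1 = -4.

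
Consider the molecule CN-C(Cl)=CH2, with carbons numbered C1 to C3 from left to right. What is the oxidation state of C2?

Assign +1 per bond to O/N/halogen, −1 per bond to H or an electropositive element, and 0 per bond to carbon.
C2 has one bond to C (0), a double bond to C (2×0 = 0), one bond to Cl (+1).
Oxidation state = 0 + 0 + 1 = +1.

+1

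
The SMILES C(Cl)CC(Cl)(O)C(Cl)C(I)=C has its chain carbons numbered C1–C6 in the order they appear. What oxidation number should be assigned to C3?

+2

C3 has one bond to C (0), one bond to C (0), one bond to Cl (+1), one bond to O (+1).
Oxidation state = 0 + 0 + 1 + 1 = +2.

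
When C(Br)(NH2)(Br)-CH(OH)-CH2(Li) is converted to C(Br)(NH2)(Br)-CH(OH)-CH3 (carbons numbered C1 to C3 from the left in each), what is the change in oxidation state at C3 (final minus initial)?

0

Before: C3 has 1 bond to C, 2 bonds to H, 1 bond to Li → oxidation state -3.
After: C3 has 1 bond to C, 3 bonds to H → oxidation state -3.
Δ = -3 − (-3) = 0, so no net redox change at C3.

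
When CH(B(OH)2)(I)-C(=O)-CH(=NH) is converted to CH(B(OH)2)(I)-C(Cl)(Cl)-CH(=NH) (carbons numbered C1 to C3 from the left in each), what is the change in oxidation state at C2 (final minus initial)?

0

Before: C2 has 2 bonds to C, 2 bonds to O → oxidation state +2.
After: C2 has 2 bonds to C, 2 bonds to Cl → oxidation state +2.
Δ = +2 − (+2) = 0, so no net redox change at C2.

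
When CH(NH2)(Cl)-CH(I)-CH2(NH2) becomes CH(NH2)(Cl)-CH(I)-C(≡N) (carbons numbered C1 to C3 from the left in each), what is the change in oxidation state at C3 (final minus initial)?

Before: C3 has 1 bond to C, 2 bonds to H, 1 bond to N → oxidation state -1.
After: C3 has 1 bond to C, 3 bonds to N → oxidation state +3.
Δ = +3 − (-1) = +4, so this is an oxidation at C3.

+4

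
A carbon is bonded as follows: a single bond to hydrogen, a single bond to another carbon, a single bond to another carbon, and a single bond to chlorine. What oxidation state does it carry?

Bonds to more-electronegative neighbours contribute +1 each, bonds to H or metals contribute −1 each, and C–C bonds contribute 0.
The carbon has one bond to C (0), one bond to C (0), one bond to H (-1), one bond to Cl (+1).
Oxidation state = 0 + 0 − 1 + 1 = 0.

0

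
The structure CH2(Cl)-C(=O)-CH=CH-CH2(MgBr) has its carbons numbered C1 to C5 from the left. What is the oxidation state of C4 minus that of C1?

C4: 3C, 1H → 0 − 1 = -1
C1: 1C, 2H, 1Cl → 0 − 2 + 1 = -1
Difference: -1 − (-1) = 0.

0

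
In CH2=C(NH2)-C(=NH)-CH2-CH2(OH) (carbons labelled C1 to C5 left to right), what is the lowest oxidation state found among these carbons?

-2

Tallying each carbon's bonds:
C1: 2C, 2H → 0 − 2 = -2
C2: 3C, 1N → 0 + 1 = +1
C3: 2C, 2N → 0 + 2 = +2
C4: 2C, 2H → 0 − 2 = -2
C5: 1C, 2H, 1O → 0 − 2 + 1 = -1
The lowest value is -2.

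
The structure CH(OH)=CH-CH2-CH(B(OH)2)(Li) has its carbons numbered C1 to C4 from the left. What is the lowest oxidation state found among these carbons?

-3

Count +1 for every bond to an atom more electronegative than carbon and −1 for every bond to one less electronegative; C–C bonds are 0. Tallying each carbon:
C1: 2C, 1H, 1O → 0 − 1 + 1 = 0
C2: 3C, 1H → 0 − 1 = -1
C3: 2C, 2H → 0 − 2 = -2
C4: 1C, 1H, 1Li, 1B → 0 − 1 − 1 − 1 = -3
The lowest value is -3.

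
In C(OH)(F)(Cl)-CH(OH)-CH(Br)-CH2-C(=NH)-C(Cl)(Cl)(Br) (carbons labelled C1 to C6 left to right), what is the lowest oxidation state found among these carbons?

-2

Tallying each carbon's bonds:
C1: 1C, 1O, 1F, 1Cl → 0 + 1 + 1 + 1 = +3
C2: 2C, 1H, 1O → 0 − 1 + 1 = 0
C3: 2C, 1H, 1Br → 0 − 1 + 1 = 0
C4: 2C, 2H → 0 − 2 = -2
C5: 2C, 2N → 0 + 2 = +2
C6: 1C, 2Cl, 1Br → 0 + 2 + 1 = +3
The lowest value is -2.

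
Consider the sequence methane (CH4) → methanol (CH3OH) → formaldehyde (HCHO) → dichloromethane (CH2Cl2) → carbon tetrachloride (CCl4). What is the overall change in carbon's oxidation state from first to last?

+8

Carbon oxidation states along the series — methane: -4, methanol: -2, formaldehyde: 0, dichloromethane: 0, carbon tetrachloride: +4.
Net change = +4 − (-4) = +8.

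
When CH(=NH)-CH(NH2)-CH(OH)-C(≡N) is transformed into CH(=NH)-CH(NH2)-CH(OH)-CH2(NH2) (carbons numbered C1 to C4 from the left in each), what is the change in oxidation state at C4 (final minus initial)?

Before: C4 has 1 bond to C, 3 bonds to N → oxidation state +3.
After: C4 has 1 bond to C, 2 bonds to H, 1 bond to N → oxidation state -1.
Δ = -1 − (+3) = -4, so this is a reduction at C4.

-4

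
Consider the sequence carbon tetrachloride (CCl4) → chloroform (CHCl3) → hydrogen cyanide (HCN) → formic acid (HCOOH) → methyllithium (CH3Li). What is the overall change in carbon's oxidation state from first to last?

-8

Carbon oxidation states along the series — carbon tetrachloride: +4, chloroform: +2, hydrogen cyanide: +2, formic acid: +2, methyllithium: -4.
Net change = -4 − (+4) = -8.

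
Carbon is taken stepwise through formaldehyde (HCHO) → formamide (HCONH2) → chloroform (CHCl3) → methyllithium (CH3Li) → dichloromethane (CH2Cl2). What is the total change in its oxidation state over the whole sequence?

Carbon oxidation states along the series — formaldehyde: 0, formamide: +2, chloroform: +2, methyllithium: -4, dichloromethane: 0.
Net change = 0 − (0) = 0.

0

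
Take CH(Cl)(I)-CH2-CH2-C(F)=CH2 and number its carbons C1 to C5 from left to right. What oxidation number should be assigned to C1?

+1

C1 has one bond to C (0), one bond to Cl (+1), one bond to I (+1), one bond to H (-1).
Oxidation state = 0 + 1 + 1 − 1 = +1.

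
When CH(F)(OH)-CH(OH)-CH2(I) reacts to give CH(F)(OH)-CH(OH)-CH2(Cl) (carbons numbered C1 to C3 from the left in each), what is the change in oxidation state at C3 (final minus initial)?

0

Before: C3 has 1 bond to C, 2 bonds to H, 1 bond to I → oxidation state -1.
After: C3 has 1 bond to C, 2 bonds to H, 1 bond to Cl → oxidation state -1.
Δ = -1 − (-1) = 0, so no net redox change at C3.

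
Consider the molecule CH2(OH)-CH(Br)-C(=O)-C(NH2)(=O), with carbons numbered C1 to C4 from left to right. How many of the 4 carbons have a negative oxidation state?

Count +1 for every bond to an atom more electronegative than carbon and −1 for every bond to one less electronegative; C–C bonds are 0. Tallying each carbon:
C1: 1C, 2H, 1O → 0 − 2 + 1 = -1
C2: 2C, 1H, 1Br → 0 − 1 + 1 = 0
C3: 2C, 2O → 0 + 2 = +2
C4: 1C, 2O, 1N → 0 + 2 + 1 = +3
1 carbon (C1) meets the condition.

1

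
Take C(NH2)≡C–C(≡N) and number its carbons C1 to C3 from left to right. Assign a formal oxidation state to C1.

Count +1 for every bond to an atom more electronegative than carbon and −1 for every bond to one less electronegative; C–C bonds are 0.
C1 has a triple bond to C (3×0 = 0), one bond to N (+1).
Oxidation state = 0 + 1 = +1.

+1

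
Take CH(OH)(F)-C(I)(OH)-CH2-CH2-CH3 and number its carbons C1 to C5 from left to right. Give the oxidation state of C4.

-2

C4 has one bond to C (0), one bond to C (0), one bond to H (-1), one bond to H (-1).
Oxidation state = 0 + 0 − 1 − 1 = -2.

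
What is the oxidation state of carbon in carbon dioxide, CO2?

The carbon has a double bond to O (2×+1 = +2), a double bond to O (2×+1 = +2).
Oxidation state = +2 + 2 = +4.

+4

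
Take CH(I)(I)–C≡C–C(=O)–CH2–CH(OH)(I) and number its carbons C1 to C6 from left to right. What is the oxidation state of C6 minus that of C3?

C6: 1C, 1H, 1O, 1I → 0 − 1 + 1 + 1 = +1
C3: 4C → 0 = 0
Difference: +1 − (0) = +1.

+1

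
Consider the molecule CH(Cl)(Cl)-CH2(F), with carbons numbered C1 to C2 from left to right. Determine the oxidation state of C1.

+1

Bonds to more-electronegative neighbours contribute +1 each, bonds to H or metals contribute −1 each, and C–C bonds contribute 0.
C1 has one bond to C (0), one bond to Cl (+1), one bond to H (-1), one bond to Cl (+1).
Oxidation state = 0 + 1 − 1 + 1 = +1.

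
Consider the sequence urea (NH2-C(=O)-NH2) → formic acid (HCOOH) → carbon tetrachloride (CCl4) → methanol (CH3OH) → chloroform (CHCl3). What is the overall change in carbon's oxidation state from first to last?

Carbon oxidation states along the series — urea: +4, formic acid: +2, carbon tetrachloride: +4, methanol: -2, chloroform: +2.
Net change = +2 − (+4) = -2.

-2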